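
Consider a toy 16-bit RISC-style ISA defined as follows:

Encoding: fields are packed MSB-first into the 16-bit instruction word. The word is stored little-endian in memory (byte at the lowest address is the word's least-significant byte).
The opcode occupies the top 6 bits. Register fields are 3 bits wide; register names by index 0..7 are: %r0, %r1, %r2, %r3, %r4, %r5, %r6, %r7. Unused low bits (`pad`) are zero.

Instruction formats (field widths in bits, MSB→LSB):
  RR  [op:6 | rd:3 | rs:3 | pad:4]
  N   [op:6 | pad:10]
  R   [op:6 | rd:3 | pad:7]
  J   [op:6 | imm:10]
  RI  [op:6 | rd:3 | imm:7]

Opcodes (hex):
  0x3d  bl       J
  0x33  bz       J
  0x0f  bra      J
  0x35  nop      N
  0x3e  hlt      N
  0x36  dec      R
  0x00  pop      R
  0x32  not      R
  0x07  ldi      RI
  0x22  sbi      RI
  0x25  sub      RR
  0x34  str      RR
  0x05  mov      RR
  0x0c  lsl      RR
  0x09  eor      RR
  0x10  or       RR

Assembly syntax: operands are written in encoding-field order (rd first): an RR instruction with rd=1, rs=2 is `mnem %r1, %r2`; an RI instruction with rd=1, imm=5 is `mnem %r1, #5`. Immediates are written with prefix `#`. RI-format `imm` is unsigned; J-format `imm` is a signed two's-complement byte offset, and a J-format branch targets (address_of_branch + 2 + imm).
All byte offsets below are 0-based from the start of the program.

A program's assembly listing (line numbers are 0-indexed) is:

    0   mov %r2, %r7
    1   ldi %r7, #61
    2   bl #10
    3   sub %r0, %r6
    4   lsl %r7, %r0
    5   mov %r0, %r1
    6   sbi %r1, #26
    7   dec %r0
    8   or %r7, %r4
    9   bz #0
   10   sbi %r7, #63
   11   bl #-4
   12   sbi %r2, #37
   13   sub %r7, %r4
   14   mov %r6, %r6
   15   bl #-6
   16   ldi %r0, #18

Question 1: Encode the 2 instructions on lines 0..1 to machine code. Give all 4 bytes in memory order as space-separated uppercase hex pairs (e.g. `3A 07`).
70 15 BD 1F

line 0 (mov): pack op=0x5:6|rd=2:3|rs=7:3|pad=0:4 = 0x1570; little→ 70 15
line 1 (ldi): pack op=0x7:6|rd=7:3|imm=61:7 = 0x1fbd; little→ bd 1f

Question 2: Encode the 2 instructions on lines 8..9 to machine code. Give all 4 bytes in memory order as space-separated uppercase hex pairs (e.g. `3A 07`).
C0 43 00 CC

8. or fields op=0x10:6|rd=7:3|rs=4:3|pad=0:4 → word 43c0h → c0 43
9. bz fields op=0x33:6|imm=0:10 → word cc00h → 00 cc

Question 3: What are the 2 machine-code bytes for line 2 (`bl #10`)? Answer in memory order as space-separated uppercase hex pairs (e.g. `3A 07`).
line 2 (bl): pack op=0x3d:6|imm=10:10 = 0xf40a; little→ 0a f4

0A F4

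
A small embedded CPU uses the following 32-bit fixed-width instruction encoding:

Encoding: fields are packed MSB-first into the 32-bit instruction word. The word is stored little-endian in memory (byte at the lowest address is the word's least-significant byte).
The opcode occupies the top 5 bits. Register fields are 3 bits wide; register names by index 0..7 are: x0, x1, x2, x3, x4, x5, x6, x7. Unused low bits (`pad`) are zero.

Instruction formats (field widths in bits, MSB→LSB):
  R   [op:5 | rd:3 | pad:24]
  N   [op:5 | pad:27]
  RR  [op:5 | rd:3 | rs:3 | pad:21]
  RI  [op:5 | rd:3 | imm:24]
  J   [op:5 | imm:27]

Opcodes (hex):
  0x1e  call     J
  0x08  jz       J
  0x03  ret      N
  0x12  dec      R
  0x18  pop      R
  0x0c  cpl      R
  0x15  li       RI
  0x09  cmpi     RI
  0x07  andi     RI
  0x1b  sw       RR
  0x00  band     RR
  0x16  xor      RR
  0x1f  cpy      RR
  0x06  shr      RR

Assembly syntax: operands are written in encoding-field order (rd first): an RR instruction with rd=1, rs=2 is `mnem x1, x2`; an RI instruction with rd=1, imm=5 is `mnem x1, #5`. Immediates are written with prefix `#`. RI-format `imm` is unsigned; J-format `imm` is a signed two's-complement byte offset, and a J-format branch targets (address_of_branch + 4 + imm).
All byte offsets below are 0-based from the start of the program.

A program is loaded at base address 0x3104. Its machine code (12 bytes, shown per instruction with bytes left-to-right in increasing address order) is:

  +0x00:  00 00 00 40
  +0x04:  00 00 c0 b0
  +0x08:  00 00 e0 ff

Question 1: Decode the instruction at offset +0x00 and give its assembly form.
jz #0

[00] 00 00 00 40 → 0x40000000
  opcode bits[31:27]=0x8: jz/J
  [26:0] imm=0 = #0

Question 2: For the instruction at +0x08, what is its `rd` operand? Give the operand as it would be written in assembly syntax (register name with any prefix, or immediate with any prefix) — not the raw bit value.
x7

[08] 00 00 e0 ff → 0xffe00000
  opcode bits[31:27]=0x1f: cpy/RR
  [26:24] rd=7 = x7
  [23:21] rs=7 = x7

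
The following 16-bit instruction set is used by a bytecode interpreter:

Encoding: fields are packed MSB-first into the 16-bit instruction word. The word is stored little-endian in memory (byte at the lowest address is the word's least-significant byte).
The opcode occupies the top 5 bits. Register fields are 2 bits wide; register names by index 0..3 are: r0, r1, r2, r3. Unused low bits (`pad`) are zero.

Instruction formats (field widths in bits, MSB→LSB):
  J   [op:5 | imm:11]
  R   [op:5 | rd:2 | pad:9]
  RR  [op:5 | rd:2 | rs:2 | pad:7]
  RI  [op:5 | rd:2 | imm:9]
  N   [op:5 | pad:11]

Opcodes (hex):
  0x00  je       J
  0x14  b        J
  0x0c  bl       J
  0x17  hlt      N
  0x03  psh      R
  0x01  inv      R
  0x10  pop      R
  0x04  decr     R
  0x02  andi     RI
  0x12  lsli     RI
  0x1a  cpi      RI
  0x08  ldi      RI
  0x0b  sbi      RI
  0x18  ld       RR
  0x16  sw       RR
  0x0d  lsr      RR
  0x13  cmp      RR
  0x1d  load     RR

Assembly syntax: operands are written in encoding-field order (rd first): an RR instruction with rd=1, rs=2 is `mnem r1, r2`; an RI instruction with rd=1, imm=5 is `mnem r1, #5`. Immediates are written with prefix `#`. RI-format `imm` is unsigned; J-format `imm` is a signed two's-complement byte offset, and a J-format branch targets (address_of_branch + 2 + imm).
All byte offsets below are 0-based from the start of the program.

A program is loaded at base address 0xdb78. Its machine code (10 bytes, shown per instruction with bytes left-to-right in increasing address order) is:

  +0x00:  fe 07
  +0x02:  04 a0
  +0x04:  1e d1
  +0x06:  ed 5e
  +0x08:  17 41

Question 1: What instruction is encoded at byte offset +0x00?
je #-2

@+00  little-endian(fe 07) = 0x07fe
  opcode bits[15:11]=0x0: je/J
  [10:0] imm=2046 (s11→-2) = #-2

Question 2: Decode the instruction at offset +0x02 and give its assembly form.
b #4

off 0x02: read 04 a0 as little → 0xa004
  top 5b → 0x14 → b [J]
  imm: (w>>0)&0x7ff=0x4 → #4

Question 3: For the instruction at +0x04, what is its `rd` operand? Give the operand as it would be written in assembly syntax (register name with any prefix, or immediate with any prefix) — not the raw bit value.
@+04  little-endian(1e d1) = 0xd11e
  top 5b → 0x1a → cpi [RI]
  rd@[10:9]=0x0 ⇒ r0
  imm@[8:0]=0x11e ⇒ #286

r0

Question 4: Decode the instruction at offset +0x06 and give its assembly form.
sbi r3, #237

[06] ed 5e → 0x5eed
  op=0x5eed>>11=0xb ⇒ sbi (RI)
  [10:9] rd=3 = r3
  [8:0] imm=237 = #237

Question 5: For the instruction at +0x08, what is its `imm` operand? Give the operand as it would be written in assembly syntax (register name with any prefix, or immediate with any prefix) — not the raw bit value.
off 0x08: read 17 41 as little → 0x4117
  top 5b → 0x8 → ldi [RI]
  rd@[10:9]=0x0 ⇒ r0
  imm@[8:0]=0x117 ⇒ #279

#279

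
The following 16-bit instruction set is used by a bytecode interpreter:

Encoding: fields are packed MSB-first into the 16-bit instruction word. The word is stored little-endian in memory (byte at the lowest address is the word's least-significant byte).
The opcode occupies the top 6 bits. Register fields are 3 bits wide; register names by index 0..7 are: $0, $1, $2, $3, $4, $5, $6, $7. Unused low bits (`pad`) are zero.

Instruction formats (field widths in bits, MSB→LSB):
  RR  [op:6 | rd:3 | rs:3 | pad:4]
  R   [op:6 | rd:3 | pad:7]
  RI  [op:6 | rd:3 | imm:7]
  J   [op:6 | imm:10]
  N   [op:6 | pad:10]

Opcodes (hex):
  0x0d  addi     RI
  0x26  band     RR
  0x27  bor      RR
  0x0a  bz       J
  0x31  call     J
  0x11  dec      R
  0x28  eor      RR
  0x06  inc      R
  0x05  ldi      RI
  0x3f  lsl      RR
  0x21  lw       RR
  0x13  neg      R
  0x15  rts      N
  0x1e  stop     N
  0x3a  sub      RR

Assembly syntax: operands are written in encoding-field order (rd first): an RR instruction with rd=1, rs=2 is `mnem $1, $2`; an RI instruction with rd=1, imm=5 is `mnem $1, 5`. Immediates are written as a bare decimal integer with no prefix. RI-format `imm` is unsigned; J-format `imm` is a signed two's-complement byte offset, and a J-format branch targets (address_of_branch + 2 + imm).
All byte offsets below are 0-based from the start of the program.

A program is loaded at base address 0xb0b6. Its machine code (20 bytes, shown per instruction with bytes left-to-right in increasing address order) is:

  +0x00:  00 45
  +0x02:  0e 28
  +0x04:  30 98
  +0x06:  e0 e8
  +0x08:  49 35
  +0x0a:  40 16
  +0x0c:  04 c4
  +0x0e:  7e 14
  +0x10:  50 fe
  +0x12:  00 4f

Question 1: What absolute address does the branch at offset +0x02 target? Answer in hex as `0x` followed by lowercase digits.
0xb0c8

[02] 0e 28 → 0x280e
  op=0x280e>>10=0xa ⇒ bz (J)
  imm@[9:0]=0xe ⇒ 14
  target = base 0xb0b6 + off 0x02 + 2 + imm 14 = 0xb0c8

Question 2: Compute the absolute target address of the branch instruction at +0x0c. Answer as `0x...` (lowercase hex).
@+0c  little-endian(04 c4) = 0xc404
  opcode bits[15:10]=0x31: call/J
  [9:0] imm=4 = 4
  target = base 0xb0b6 + off 0x0c + 2 + imm 4 = 0xb0c8

0xb0c8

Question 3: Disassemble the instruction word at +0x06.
sub $1, $6

off 0x06: read e0 e8 as little → 0xe8e0
  top 6b → 0x3a → sub [RR]
  rd@[9:7]=0x1 ⇒ $1
  rs@[6:4]=0x6 ⇒ $6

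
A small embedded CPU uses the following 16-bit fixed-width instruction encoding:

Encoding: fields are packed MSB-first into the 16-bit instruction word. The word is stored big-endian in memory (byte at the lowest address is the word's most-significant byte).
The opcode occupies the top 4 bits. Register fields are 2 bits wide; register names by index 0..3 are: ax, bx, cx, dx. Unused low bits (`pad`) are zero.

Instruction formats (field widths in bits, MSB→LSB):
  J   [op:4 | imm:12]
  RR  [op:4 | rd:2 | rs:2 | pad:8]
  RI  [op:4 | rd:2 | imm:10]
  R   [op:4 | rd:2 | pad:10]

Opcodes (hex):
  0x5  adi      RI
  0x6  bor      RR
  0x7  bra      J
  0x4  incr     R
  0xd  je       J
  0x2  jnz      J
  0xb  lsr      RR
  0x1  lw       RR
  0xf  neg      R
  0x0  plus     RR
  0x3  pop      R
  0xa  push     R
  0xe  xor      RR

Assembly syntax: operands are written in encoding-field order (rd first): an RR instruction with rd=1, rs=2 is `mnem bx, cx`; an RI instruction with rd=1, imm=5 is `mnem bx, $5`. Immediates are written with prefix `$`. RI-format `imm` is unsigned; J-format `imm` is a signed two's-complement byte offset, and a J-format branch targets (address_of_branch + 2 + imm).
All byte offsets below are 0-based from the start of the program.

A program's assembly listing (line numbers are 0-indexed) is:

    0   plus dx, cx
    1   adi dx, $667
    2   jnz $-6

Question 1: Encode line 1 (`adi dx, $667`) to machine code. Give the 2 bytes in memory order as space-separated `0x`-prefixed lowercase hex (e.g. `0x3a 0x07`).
L1: adi op=0x5:4|rd=3:2|imm=667:10 ⇒ 0x5e9b ⇒ big 5e 9b

0x5e 0x9b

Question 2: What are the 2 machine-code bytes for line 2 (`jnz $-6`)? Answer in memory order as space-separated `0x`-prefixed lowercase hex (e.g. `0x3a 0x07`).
0x2f 0xfa

line 2 (jnz): pack op=0x2:4|imm=-6:12 = 0x2ffa; big→ 2f fa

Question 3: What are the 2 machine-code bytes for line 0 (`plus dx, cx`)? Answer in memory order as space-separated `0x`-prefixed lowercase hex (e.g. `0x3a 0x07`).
0. plus fields op=0x0:4|rd=3:2|rs=2:2|pad=0:8 → word 0e00h → 0e 00

0x0e 0x00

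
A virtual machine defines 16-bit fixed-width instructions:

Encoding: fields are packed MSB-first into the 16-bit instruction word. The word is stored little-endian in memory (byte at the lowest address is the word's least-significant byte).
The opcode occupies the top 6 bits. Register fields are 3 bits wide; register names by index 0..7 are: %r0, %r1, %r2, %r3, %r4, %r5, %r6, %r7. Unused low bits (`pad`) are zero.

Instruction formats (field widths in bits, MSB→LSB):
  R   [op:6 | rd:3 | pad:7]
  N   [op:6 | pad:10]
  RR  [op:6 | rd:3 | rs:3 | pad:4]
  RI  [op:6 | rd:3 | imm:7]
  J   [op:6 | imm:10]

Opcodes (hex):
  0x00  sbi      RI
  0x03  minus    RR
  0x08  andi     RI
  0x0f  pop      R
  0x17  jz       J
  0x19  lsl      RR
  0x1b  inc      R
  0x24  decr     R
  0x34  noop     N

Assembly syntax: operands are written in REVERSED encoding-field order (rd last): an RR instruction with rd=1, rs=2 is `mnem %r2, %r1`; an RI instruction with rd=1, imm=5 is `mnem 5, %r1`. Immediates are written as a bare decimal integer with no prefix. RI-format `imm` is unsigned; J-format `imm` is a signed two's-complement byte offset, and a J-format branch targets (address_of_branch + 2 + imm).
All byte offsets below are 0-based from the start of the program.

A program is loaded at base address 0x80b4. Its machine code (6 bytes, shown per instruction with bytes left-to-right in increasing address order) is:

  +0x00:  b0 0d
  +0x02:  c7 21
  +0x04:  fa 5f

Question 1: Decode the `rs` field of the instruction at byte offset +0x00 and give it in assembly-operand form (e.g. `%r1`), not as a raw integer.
@+00  little-endian(b0 0d) = 0x0db0
  op=0x0db0>>10=0x3 ⇒ minus (RR)
  rd: (w>>7)&0x7=0x3 → %r3
  rs: (w>>4)&0x7=0x3 → %r3

%r3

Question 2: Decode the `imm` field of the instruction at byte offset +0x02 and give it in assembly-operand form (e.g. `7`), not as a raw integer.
[02] c7 21 → 0x21c7
  op=0x21c7>>10=0x8 ⇒ andi (RI)
  rd: (w>>7)&0x7=0x3 → %r3
  imm: (w>>0)&0x7f=0x47 → 71

71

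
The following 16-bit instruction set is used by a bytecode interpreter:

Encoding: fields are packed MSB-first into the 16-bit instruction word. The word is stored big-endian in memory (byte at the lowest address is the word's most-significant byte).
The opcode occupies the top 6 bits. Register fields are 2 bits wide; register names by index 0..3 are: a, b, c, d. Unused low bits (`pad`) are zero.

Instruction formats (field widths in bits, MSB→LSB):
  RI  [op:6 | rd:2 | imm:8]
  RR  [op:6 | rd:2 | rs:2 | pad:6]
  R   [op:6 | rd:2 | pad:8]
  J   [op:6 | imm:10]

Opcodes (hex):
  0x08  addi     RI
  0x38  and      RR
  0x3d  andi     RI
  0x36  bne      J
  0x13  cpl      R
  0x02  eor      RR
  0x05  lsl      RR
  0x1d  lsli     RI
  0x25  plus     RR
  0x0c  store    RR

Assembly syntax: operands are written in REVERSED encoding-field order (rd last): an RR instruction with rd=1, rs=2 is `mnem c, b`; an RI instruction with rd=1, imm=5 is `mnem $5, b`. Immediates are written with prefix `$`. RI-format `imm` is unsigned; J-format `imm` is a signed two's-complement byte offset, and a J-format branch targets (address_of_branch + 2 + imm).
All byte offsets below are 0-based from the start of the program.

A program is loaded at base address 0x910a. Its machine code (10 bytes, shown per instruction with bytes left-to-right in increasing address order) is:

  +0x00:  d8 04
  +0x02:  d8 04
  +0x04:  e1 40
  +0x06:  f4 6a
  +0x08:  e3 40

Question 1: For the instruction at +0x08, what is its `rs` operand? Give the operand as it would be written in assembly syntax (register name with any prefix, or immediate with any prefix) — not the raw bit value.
b

+0x08: e3 40 ⇒ word 0xe340 (big)
  opcode bits[15:10]=0x38: and/RR
  rd@[9:8]=0x3 ⇒ d
  rs@[7:6]=0x1 ⇒ b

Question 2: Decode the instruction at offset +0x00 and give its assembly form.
[00] d8 04 → 0xd804
  op=0xd804>>10=0x36 ⇒ bne (J)
  imm@[9:0]=0x4 ⇒ $4

bne $4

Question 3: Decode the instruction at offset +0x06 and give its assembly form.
+0x06: f4 6a ⇒ word 0xf46a (big)
  opcode bits[15:10]=0x3d: andi/RI
  rd: (w>>8)&0x3=0x0 → a
  imm: (w>>0)&0xff=0x6a → $106

andi $106, a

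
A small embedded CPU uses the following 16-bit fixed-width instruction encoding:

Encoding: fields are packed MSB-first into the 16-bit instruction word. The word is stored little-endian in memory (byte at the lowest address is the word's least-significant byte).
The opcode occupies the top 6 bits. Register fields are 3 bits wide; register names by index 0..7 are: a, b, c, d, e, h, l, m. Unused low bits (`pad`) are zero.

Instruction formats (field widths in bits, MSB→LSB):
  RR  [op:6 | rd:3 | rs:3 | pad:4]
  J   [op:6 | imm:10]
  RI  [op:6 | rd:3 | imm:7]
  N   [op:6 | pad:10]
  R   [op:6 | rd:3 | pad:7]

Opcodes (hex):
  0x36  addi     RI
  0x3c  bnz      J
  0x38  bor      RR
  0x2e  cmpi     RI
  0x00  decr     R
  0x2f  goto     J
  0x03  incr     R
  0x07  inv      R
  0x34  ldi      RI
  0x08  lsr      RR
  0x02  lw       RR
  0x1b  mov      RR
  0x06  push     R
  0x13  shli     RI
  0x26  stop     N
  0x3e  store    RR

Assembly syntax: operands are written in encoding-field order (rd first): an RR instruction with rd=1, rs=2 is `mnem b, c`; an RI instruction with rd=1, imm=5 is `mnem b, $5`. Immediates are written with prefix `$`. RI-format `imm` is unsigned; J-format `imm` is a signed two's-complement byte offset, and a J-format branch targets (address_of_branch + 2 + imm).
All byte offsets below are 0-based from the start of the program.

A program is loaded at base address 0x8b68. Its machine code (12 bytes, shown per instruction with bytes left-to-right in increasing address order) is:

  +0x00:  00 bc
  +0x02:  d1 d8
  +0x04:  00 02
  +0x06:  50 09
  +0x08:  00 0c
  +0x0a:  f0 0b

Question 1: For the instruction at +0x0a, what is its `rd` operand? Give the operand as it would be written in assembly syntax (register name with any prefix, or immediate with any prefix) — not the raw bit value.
@+0a  little-endian(f0 0b) = 0x0bf0
  top 6b → 0x2 → lw [RR]
  [9:7] rd=7 = m
  [6:4] rs=7 = m

m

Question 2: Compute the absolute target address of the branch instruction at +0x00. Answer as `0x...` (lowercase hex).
0x8b6a

[00] 00 bc → 0xbc00
  opcode bits[15:10]=0x2f: goto/J
  [9:0] imm=0 = $0
  target = base 0x8b68 + off 0x00 + 2 + imm 0 = 0x8b6a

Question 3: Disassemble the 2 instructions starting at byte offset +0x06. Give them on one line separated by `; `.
off 0x06: read 50 09 as little → 0x0950
  opcode bits[15:10]=0x2: lw/RR
  rd: (w>>7)&0x7=0x2 → c
  rs: (w>>4)&0x7=0x5 → h
off 0x08: read 00 0c as little → 0x0c00
  opcode bits[15:10]=0x3: incr/R
  rd: (w>>7)&0x7=0x0 → a

lw c, h; incr a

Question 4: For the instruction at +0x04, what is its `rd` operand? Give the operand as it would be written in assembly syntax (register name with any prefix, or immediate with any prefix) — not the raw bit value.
e

[04] 00 02 → 0x0200
  op=0x0200>>10=0x0 ⇒ decr (R)
  rd: (w>>7)&0x7=0x4 → e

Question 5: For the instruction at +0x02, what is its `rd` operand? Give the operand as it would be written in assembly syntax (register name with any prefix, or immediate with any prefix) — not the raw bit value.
b

@+02  little-endian(d1 d8) = 0xd8d1
  op=0xd8d1>>10=0x36 ⇒ addi (RI)
  [9:7] rd=1 = b
  [6:0] imm=81 = $81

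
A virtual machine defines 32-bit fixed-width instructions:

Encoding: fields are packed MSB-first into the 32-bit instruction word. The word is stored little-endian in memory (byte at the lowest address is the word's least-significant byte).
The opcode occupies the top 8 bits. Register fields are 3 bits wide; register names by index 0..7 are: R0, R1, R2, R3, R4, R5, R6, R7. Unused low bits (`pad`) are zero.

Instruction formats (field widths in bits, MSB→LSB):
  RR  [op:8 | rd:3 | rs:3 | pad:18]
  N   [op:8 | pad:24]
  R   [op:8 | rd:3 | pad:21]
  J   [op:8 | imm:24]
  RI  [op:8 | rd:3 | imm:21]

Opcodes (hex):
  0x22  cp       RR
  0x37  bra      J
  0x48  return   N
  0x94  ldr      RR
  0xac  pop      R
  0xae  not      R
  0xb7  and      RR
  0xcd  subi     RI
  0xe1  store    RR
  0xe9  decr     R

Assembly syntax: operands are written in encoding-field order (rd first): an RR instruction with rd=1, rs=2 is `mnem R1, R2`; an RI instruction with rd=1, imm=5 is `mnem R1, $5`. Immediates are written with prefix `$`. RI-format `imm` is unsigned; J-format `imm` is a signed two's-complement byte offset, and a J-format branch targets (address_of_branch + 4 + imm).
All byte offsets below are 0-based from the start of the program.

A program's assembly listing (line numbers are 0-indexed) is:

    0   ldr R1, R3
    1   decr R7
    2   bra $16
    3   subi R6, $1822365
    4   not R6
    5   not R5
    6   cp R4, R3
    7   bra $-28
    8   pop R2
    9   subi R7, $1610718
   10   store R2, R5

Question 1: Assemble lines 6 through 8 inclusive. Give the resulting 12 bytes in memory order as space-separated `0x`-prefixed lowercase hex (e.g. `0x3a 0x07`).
6. cp fields op=0x22:8|rd=4:3|rs=3:3|pad=0:18 → word 228c0000h → 00 00 8c 22
7. bra fields op=0x37:8|imm=-28:24 → word 37ffffe4h → e4 ff ff 37
8. pop fields op=0xac:8|rd=2:3|pad=0:21 → word ac400000h → 00 00 40 ac

0x00 0x00 0x8c 0x22 0xe4 0xff 0xff 0x37 0x00 0x00 0x40 0xac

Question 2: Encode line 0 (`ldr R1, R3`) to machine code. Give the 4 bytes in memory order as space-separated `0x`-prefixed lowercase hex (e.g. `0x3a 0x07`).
0. ldr fields op=0x94:8|rd=1:3|rs=3:3|pad=0:18 → word 942c0000h → 00 00 2c 94

0x00 0x00 0x2c 0x94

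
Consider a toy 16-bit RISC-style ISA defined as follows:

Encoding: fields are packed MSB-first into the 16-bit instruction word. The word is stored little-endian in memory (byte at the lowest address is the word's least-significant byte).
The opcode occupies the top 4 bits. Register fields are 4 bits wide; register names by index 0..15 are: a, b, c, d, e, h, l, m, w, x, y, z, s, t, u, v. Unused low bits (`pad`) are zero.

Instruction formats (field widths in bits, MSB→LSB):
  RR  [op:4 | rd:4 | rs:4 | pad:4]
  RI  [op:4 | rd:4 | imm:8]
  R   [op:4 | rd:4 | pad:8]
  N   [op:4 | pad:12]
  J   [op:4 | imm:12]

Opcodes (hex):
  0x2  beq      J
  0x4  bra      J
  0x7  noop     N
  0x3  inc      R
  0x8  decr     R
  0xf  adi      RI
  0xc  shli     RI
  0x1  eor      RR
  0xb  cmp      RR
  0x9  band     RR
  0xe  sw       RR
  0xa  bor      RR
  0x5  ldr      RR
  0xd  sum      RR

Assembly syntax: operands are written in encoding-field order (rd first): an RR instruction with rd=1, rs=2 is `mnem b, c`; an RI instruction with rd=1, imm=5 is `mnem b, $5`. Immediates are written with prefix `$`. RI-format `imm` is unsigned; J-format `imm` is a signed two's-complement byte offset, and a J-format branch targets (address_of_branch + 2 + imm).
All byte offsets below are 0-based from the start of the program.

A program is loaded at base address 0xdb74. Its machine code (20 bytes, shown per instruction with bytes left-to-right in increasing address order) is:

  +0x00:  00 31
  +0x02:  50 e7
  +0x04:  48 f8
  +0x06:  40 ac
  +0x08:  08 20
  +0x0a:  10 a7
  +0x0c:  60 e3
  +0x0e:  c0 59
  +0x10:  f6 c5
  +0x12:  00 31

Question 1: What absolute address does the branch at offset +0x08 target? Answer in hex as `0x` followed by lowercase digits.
0xdb86

@+08  little-endian(08 20) = 0x2008
  top 4b → 0x2 → beq [J]
  imm@[11:0]=0x8 ⇒ $8
  target = base 0xdb74 + off 0x08 + 2 + imm 8 = 0xdb86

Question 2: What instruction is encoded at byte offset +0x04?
adi w, $72

off 0x04: read 48 f8 as little → 0xf848
  top 4b → 0xf → adi [RI]
  [11:8] rd=8 = w
  [7:0] imm=72 = $72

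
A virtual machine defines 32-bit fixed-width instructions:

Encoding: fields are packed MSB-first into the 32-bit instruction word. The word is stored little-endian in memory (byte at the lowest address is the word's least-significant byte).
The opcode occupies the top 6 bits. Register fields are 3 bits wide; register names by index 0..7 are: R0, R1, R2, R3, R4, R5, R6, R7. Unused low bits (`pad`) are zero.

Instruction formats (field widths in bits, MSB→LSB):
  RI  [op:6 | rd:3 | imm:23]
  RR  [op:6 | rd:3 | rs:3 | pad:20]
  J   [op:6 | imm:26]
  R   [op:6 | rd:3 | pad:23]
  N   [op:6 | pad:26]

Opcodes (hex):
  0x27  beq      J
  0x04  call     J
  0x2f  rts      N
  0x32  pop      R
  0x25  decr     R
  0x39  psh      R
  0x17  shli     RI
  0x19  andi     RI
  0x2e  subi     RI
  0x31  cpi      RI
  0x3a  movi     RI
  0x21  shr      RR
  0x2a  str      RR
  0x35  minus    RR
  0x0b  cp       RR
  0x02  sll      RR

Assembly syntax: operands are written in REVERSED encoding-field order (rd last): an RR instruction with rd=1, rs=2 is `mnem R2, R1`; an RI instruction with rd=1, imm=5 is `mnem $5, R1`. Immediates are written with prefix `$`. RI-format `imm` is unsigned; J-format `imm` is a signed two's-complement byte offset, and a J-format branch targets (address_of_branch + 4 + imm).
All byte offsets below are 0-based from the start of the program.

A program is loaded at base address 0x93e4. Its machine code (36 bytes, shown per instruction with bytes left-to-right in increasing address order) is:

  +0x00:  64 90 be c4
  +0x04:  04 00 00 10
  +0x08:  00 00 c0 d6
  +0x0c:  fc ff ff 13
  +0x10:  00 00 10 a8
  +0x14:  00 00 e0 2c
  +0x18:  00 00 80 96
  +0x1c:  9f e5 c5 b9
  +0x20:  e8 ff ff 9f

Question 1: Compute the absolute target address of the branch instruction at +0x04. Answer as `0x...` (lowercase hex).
[04] 04 00 00 10 → 0x10000004
  op=0x10000004>>26=0x4 ⇒ call (J)
  [25:0] imm=4 = $4
  target = base 0x93e4 + off 0x04 + 4 + imm 4 = 0x93f0

0x93f0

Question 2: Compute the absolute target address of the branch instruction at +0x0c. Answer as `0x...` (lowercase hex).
[0c] fc ff ff 13 → 0x13fffffc
  op=0x13fffffc>>26=0x4 ⇒ call (J)
  [25:0] imm=67108860 (s26→-4) = $-4
  target = base 0x93e4 + off 0x0c + 4 + imm -4 = 0x93f0

0x93f0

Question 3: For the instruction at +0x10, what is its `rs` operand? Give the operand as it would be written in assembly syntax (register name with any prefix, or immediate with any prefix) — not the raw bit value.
[10] 00 00 10 a8 → 0xa8100000
  opcode bits[31:26]=0x2a: str/RR
  [25:23] rd=0 = R0
  [22:20] rs=1 = R1

R1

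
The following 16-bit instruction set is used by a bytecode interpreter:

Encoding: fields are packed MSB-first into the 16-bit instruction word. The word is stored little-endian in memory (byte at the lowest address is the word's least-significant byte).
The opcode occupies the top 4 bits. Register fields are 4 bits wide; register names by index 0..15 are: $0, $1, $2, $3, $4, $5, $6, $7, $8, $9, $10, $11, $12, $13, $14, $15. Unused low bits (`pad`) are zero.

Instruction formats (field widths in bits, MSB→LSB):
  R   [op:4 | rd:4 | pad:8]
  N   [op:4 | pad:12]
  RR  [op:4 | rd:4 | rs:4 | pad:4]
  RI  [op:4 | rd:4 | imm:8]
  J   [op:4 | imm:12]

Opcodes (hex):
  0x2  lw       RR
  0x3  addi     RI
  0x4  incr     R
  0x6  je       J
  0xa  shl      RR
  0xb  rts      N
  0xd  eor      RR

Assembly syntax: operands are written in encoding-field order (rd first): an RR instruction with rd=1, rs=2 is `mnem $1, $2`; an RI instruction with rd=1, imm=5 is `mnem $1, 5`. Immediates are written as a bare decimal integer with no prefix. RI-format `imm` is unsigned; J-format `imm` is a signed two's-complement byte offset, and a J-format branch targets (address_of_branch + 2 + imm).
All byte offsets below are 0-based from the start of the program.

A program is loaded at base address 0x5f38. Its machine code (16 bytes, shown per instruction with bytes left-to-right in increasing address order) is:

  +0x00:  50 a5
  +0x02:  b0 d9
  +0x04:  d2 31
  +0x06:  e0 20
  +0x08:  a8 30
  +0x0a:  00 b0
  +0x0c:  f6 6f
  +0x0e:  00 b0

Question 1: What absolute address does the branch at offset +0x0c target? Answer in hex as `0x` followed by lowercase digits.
0x5f3c

off 0x0c: read f6 6f as little → 0x6ff6
  op=0x6ff6>>12=0x6 ⇒ je (J)
  imm: (w>>0)&0xfff=0xff6 (s12→-10) → -10
  target = base 0x5f38 + off 0x0c + 2 + imm -10 = 0x5f3c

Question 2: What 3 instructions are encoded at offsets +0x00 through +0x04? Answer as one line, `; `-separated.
shl $5, $5; eor $9, $11; addi $1, 210

+0x00: 50 a5 ⇒ word 0xa550 (little)
  opcode bits[15:12]=0xa: shl/RR
  rd: (w>>8)&0xf=0x5 → $5
  rs: (w>>4)&0xf=0x5 → $5
+0x02: b0 d9 ⇒ word 0xd9b0 (little)
  opcode bits[15:12]=0xd: eor/RR
  rd: (w>>8)&0xf=0x9 → $9
  rs: (w>>4)&0xf=0xb → $11
+0x04: d2 31 ⇒ word 0x31d2 (little)
  opcode bits[15:12]=0x3: addi/RI
  rd: (w>>8)&0xf=0x1 → $1
  imm: (w>>0)&0xff=0xd2 → 210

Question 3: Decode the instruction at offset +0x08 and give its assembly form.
addi $0, 168

[08] a8 30 → 0x30a8
  top 4b → 0x3 → addi [RI]
  rd@[11:8]=0x0 ⇒ $0
  imm@[7:0]=0xa8 ⇒ 168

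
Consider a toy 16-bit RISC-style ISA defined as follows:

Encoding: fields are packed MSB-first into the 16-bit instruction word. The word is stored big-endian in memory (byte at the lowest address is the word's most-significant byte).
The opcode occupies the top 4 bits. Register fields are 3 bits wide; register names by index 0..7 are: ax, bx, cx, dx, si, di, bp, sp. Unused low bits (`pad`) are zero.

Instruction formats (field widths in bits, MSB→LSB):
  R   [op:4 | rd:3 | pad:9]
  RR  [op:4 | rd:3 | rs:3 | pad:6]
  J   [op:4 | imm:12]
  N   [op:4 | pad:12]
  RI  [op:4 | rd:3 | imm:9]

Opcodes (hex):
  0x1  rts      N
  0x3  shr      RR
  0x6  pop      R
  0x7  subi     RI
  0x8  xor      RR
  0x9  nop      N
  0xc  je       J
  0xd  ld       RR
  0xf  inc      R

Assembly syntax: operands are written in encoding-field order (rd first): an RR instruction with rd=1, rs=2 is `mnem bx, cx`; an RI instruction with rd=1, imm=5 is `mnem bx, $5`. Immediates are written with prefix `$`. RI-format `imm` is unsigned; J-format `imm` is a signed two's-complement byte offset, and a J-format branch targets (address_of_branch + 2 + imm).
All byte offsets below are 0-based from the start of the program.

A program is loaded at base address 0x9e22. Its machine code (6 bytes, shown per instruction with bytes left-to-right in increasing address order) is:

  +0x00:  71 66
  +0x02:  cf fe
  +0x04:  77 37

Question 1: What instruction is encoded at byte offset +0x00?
subi ax, $358

@+00  big-endian(71 66) = 0x7166
  top 4b → 0x7 → subi [RI]
  [11:9] rd=0 = ax
  [8:0] imm=358 = $358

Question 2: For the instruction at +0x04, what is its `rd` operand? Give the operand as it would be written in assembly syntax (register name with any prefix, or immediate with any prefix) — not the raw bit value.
dx

+0x04: 77 37 ⇒ word 0x7737 (big)
  top 4b → 0x7 → subi [RI]
  rd: (w>>9)&0x7=0x3 → dx
  imm: (w>>0)&0x1ff=0x137 → $311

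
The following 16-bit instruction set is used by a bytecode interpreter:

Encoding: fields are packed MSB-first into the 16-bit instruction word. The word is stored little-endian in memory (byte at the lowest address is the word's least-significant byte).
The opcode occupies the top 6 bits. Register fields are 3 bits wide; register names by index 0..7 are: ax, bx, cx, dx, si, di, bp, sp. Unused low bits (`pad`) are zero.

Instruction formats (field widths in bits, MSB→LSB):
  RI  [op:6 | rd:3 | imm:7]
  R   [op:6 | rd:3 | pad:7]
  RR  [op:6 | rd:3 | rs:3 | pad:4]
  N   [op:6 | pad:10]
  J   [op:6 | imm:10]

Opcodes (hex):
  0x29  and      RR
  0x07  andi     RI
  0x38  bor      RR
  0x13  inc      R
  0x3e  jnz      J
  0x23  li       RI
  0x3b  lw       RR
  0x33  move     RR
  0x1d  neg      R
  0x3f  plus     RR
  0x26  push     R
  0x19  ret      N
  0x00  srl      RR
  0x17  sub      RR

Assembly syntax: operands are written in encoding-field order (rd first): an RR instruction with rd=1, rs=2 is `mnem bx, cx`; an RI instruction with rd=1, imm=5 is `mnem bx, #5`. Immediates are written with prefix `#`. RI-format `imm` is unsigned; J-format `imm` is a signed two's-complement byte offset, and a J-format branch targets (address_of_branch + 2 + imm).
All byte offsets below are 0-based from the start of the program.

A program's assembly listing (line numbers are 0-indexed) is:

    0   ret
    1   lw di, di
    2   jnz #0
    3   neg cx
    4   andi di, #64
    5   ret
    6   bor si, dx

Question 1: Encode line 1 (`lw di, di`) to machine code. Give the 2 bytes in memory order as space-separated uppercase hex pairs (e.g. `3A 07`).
D0 EE

line 1 (lw): pack op=0x3b:6|rd=5:3|rs=5:3|pad=0:4 = 0xeed0; little→ d0 ee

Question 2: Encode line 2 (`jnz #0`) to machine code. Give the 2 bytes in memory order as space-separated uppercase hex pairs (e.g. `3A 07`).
00 F8

2. jnz fields op=0x3e:6|imm=0:10 → word f800h → 00 f8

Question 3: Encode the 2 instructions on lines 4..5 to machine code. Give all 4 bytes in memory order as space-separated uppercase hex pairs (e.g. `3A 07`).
L4: andi op=0x7:6|rd=5:3|imm=64:7 ⇒ 0x1ec0 ⇒ little c0 1e
L5: ret op=0x19:6|pad=0:10 ⇒ 0x6400 ⇒ little 00 64

C0 1E 00 64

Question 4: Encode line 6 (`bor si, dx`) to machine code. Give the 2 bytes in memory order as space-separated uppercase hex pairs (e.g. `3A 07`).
6. bor fields op=0x38:6|rd=4:3|rs=3:3|pad=0:4 → word e230h → 30 e2

30 E2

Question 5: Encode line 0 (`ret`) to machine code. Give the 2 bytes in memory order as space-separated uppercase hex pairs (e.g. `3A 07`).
L0: ret op=0x19:6|pad=0:10 ⇒ 0x6400 ⇒ little 00 64

00 64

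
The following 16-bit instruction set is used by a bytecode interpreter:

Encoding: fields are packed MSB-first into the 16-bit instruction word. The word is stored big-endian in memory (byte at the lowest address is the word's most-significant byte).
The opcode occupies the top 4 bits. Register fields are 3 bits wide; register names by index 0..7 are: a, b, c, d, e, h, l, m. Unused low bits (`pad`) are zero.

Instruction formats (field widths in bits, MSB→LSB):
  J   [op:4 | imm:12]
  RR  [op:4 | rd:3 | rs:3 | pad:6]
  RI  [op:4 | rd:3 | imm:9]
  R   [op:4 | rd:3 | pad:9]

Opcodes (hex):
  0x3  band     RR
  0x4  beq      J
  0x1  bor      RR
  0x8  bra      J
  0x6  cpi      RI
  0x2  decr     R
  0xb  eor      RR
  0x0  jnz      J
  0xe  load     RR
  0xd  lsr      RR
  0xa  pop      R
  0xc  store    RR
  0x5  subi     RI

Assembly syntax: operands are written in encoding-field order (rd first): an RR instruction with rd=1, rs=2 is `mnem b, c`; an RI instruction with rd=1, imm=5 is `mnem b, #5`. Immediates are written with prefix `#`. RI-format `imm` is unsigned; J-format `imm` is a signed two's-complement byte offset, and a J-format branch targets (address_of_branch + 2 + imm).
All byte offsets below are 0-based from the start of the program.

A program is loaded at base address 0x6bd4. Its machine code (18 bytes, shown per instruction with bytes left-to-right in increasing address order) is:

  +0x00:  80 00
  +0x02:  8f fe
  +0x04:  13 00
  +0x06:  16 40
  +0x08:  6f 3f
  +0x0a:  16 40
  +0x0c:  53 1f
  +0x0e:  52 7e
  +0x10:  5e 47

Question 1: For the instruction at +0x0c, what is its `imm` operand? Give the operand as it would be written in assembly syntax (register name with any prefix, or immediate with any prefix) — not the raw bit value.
#287

+0x0c: 53 1f ⇒ word 0x531f (big)
  op=0x531f>>12=0x5 ⇒ subi (RI)
  [11:9] rd=1 = b
  [8:0] imm=287 = #287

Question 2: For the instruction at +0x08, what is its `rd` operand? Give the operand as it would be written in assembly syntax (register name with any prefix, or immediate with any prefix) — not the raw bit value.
m

off 0x08: read 6f 3f as big → 0x6f3f
  opcode bits[15:12]=0x6: cpi/RI
  [11:9] rd=7 = m
  [8:0] imm=319 = #319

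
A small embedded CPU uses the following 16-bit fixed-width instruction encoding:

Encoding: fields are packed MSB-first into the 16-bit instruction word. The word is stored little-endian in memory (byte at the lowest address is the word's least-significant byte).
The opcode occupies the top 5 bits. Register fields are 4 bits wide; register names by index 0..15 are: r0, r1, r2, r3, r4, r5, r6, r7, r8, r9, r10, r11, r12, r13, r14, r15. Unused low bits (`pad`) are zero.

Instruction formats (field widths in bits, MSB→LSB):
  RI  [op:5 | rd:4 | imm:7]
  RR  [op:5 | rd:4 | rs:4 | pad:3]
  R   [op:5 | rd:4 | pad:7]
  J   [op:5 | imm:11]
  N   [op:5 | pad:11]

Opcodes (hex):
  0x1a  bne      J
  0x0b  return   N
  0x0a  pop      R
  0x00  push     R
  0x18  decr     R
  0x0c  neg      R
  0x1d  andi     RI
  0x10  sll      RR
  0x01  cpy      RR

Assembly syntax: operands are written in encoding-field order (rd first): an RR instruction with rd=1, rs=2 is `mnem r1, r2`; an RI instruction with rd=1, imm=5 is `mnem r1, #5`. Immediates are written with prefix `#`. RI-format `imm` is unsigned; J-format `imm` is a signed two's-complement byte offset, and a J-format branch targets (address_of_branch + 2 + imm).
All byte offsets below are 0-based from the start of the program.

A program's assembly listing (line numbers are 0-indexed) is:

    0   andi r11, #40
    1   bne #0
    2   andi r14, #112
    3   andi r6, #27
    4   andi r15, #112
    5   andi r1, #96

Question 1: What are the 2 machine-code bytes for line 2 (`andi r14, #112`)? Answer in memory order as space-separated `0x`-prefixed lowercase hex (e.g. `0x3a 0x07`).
0x70 0xef

line 2 (andi): pack op=0x1d:5|rd=14:4|imm=112:7 = 0xef70; little→ 70 ef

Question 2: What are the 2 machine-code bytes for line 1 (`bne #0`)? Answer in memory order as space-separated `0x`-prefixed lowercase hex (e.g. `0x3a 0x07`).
line 1 (bne): pack op=0x1a:5|imm=0:11 = 0xd000; little→ 00 d0

0x00 0xd0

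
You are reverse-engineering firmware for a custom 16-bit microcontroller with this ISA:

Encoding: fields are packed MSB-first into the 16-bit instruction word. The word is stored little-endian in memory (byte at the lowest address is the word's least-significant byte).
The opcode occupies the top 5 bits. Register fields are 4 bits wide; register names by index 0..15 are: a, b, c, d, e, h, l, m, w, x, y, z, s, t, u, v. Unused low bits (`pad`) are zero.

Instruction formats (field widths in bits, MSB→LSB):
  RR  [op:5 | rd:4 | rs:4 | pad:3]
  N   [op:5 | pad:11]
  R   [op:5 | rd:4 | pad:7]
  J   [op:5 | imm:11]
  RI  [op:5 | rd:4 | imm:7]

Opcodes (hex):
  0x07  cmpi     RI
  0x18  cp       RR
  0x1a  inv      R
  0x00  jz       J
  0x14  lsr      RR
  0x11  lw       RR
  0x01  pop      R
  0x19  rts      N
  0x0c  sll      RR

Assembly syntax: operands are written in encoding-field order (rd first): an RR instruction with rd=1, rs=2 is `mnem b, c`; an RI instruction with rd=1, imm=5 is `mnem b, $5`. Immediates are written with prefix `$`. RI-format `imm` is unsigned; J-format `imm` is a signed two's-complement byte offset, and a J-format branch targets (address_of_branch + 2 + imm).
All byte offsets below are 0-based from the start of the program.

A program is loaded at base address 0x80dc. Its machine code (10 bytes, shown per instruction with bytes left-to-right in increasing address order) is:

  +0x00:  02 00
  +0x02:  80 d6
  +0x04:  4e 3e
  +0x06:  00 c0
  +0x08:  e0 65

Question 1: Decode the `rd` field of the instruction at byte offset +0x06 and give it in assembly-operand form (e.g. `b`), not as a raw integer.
a

off 0x06: read 00 c0 as little → 0xc000
  opcode bits[15:11]=0x18: cp/RR
  rd: (w>>7)&0xf=0x0 → a
  rs: (w>>3)&0xf=0x0 → a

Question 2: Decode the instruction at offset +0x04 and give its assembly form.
[04] 4e 3e → 0x3e4e
  opcode bits[15:11]=0x7: cmpi/RI
  rd: (w>>7)&0xf=0xc → s
  imm: (w>>0)&0x7f=0x4e → $78

cmpi s, $78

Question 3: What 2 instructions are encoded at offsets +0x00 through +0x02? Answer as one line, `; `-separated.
jz $2; inv t

[00] 02 00 → 0x0002
  top 5b → 0x0 → jz [J]
  [10:0] imm=2 = $2
[02] 80 d6 → 0xd680
  top 5b → 0x1a → inv [R]
  [10:7] rd=13 = t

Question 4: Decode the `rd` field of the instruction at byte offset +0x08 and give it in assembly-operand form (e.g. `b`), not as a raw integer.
[08] e0 65 → 0x65e0
  top 5b → 0xc → sll [RR]
  rd@[10:7]=0xb ⇒ z
  rs@[6:3]=0xc ⇒ s

z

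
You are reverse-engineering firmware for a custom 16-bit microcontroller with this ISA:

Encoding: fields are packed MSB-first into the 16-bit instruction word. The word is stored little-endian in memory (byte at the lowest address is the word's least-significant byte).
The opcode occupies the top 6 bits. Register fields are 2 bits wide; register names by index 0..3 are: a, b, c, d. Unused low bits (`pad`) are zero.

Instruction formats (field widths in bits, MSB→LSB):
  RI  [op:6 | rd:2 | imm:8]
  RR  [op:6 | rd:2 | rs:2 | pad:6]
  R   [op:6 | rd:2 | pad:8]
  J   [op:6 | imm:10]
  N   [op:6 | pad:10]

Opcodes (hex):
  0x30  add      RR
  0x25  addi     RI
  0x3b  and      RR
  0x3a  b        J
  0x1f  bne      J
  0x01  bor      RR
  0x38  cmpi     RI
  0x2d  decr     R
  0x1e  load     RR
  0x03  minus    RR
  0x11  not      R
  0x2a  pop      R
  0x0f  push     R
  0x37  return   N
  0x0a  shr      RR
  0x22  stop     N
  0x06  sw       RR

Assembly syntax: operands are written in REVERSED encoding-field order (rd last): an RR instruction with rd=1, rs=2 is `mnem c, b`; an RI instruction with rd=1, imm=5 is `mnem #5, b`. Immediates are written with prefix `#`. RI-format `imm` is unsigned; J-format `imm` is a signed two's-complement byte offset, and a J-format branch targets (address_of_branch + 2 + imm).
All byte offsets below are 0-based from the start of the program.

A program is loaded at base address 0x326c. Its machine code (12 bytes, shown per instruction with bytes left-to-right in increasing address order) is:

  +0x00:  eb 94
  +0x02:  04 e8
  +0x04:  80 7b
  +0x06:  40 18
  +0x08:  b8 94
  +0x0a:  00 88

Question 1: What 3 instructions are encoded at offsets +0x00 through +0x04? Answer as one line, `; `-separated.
addi #235, a; b #4; load c, d

[00] eb 94 → 0x94eb
  top 6b → 0x25 → addi [RI]
  rd@[9:8]=0x0 ⇒ a
  imm@[7:0]=0xeb ⇒ #235
[02] 04 e8 → 0xe804
  top 6b → 0x3a → b [J]
  imm@[9:0]=0x4 ⇒ #4
[04] 80 7b → 0x7b80
  top 6b → 0x1e → load [RR]
  rd@[9:8]=0x3 ⇒ d
  rs@[7:6]=0x2 ⇒ c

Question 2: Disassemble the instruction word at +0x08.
+0x08: b8 94 ⇒ word 0x94b8 (little)
  op=0x94b8>>10=0x25 ⇒ addi (RI)
  rd@[9:8]=0x0 ⇒ a
  imm@[7:0]=0xb8 ⇒ #184

addi #184, a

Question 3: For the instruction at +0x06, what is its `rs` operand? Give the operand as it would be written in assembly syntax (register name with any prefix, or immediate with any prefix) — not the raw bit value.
[06] 40 18 → 0x1840
  top 6b → 0x6 → sw [RR]
  [9:8] rd=0 = a
  [7:6] rs=1 = b

b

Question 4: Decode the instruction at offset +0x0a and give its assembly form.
stop

+0x0a: 00 88 ⇒ word 0x8800 (little)
  top 6b → 0x22 → stop [N]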